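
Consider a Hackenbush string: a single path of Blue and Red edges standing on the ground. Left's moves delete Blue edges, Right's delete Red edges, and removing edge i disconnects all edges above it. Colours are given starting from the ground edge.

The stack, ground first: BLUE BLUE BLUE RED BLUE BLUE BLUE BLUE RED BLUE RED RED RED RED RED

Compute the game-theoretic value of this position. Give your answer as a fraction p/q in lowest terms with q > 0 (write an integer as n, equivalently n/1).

Recurse on prefixes of the 15-edge string BLUE BLUE BLUE RED BLUE BLUE BLUE BLUE RED BLUE RED RED RED RED RED:
val(B) = { 0 | — } => 1
val(BB) = { 0,1 | — } => 2
val(BBB) = { 0,1,2 | — } => 3
val(BBBR) = { 0,1,2 | 3 } => 5/2
val(BBBRB) = { 0,1,2,5/2 | 3 } => 11/4
val(BBBRBB) = { 0,1,2,5/2,11/4 | 3 } => 23/8
val(BBBRBBB) = { 0,1,2,5/2,11/4,23/8 | 3 } => 47/16
val(BBBRBBBB) = { 0,1,2,5/2,11/4,23/8,47/16 | 3 } => 95/32
val(BBBRBBBBR) = { 0,1,2,5/2,11/4,23/8,47/16 | 95/32,3 } => 189/64
val(BBBRBBBBRB) = { 0,1,2,5/2,11/4,23/8,47/16,189/64 | 95/32,3 } => 379/128
val(BBBRBBBBRBR) = { 0,1,2,5/2,11/4,23/8,47/16,189/64 | 379/128,95/32,3 } => 757/256
val(BBBRBBBBRBRR) = { 0,1,2,5/2,11/4,23/8,47/16,189/64 | 757/256,379/128,95/32,3 } => 1513/512
val(BBBRBBBBRBRRR) = { 0,1,2,5/2,11/4,23/8,47/16,189/64 | 1513/512,757/256,379/128,95/32,3 } => 3025/1024
val(BBBRBBBBRBRRRR) = { 0,1,2,5/2,11/4,23/8,47/16,189/64 | 3025/1024,1513/512,757/256,379/128,95/32,3 } => 6049/2048
val(BBBRBBBBRBRRRRR) = { 0,1,2,5/2,11/4,23/8,47/16,189/64 | 6049/2048,3025/1024,1513/512,757/256,379/128,95/32,3 } => 12097/4096

12097/4096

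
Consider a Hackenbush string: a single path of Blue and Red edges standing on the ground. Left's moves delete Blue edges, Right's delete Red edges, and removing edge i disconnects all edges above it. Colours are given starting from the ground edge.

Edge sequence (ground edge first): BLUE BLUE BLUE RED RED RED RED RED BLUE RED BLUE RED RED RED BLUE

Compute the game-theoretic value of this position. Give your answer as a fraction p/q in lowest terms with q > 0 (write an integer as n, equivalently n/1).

8355/4096

G_1 [B]  L=[0]  R=[]  ⇒ 1
G_2 [BB]  L=[0, 1]  R=[]  ⇒ 2
G_3 [BBB]  L=[0, 1, 2]  R=[]  ⇒ 3
G_4 [BBBR]  L=[0, 1, 2]  R=[3]  ⇒ 5/2
G_5 [BBBRR]  L=[0, 1, 2]  R=[5/2, 3]  ⇒ 9/4
G_6 [BBBRRR]  L=[0, 1, 2]  R=[9/4, 5/2, 3]  ⇒ 17/8
G_7 [BBBRRRR]  L=[0, 1, 2]  R=[17/8, 9/4, 5/2, 3]  ⇒ 33/16
G_8 [BBBRRRRR]  L=[0, 1, 2]  R=[33/16, 17/8, 9/4, 5/2, 3]  ⇒ 65/32
G_9 [BBBRRRRRB]  L=[0, 1, 2, 65/32]  R=[33/16, 17/8, 9/4, 5/2, 3]  ⇒ 131/64
G_10 [BBBRRRRRBR]  L=[0, 1, 2, 65/32]  R=[131/64, 33/16, 17/8, 9/4, 5/2, 3]  ⇒ 261/128
G_11 [BBBRRRRRBRB]  L=[0, 1, 2, 65/32, 261/128]  R=[131/64, 33/16, 17/8, 9/4, 5/2, 3]  ⇒ 523/256
G_12 [BBBRRRRRBRBR]  L=[0, 1, 2, 65/32, 261/128]  R=[523/256, 131/64, 33/16, 17/8, 9/4, 5/2, 3]  ⇒ 1045/512
G_13 [BBBRRRRRBRBRR]  L=[0, 1, 2, 65/32, 261/128]  R=[1045/512, 523/256, 131/64, 33/16, 17/8, 9/4, 5/2, 3]  ⇒ 2089/1024
G_14 [BBBRRRRRBRBRRR]  L=[0, 1, 2, 65/32, 261/128]  R=[2089/1024, 1045/512, 523/256, 131/64, 33/16, 17/8, 9/4, 5/2, 3]  ⇒ 4177/2048
G_15 [BBBRRRRRBRBRRRB]  L=[0, 1, 2, 65/32, 261/128, 4177/2048]  R=[2089/1024, 1045/512, 523/256, 131/64, 33/16, 17/8, 9/4, 5/2, 3]  ⇒ 8355/4096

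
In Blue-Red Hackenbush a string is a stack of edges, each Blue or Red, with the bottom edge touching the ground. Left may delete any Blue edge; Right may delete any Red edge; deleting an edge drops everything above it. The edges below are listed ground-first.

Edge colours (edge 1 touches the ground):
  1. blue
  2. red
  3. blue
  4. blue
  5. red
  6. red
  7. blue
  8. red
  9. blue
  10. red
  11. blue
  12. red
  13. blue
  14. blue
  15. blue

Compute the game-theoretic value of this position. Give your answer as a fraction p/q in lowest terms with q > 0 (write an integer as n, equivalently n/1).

g(b) = { 0 | · } — 1
g(br) = { 0 | 1 } — 1/2
g(brb) = { 0 1/2 | 1 } — 3/4
g(brbb) = { 0 1/2 3/4 | 1 } — 7/8
g(brbbr) = { 0 1/2 3/4 | 7/8 1 } — 13/16
g(brbbrr) = { 0 1/2 3/4 | 13/16 7/8 1 } — 25/32
g(brbbrrb) = { 0 1/2 3/4 25/32 | 13/16 7/8 1 } — 51/64
g(brbbrrbr) = { 0 1/2 3/4 25/32 | 51/64 13/16 7/8 1 } — 101/128
g(brbbrrbrb) = { 0 1/2 3/4 25/32 101/128 | 51/64 13/16 7/8 1 } — 203/256
g(brbbrrbrbr) = { 0 1/2 3/4 25/32 101/128 | 203/256 51/64 13/16 7/8 1 } — 405/512
g(brbbrrbrbrb) = { 0 1/2 3/4 25/32 101/128 405/512 | 203/256 51/64 13/16 7/8 1 } — 811/1024
g(brbbrrbrbrbr) = { 0 1/2 3/4 25/32 101/128 405/512 | 811/1024 203/256 51/64 13/16 7/8 1 } — 1621/2048
g(brbbrrbrbrbrb) = { 0 1/2 3/4 25/32 101/128 405/512 1621/2048 | 811/1024 203/256 51/64 13/16 7/8 1 } — 3243/4096
g(brbbrrbrbrbrbb) = { 0 1/2 3/4 25/32 101/128 405/512 1621/2048 3243/4096 | 811/1024 203/256 51/64 13/16 7/8 1 } — 6487/8192
g(brbbrrbrbrbrbbb) = { 0 1/2 3/4 25/32 101/128 405/512 1621/2048 3243/4096 6487/8192 | 811/1024 203/256 51/64 13/16 7/8 1 } — 12975/16384

12975/16384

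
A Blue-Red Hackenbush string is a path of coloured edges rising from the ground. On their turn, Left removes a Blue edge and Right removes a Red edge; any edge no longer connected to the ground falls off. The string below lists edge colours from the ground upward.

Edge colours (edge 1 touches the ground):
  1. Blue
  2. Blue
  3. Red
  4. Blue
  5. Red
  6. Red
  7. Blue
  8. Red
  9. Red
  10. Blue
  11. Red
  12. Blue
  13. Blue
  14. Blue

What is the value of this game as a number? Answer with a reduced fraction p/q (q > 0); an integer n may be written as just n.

Prefix values for Blue Blue Red Blue Red Red Blue Red Red Blue Red Blue Blue Blue via {L|R} + simplicity:
1 of 14 · B · max L 0 · min R +∞ → 1
2 of 14 · BB · max L 1 · min R +∞ → 2
3 of 14 · BBR · max L 1 · min R 2 → 3/2
4 of 14 · BBRB · max L 3/2 · min R 2 → 7/4
5 of 14 · BBRBR · max L 3/2 · min R 7/4 → 13/8
6 of 14 · BBRBRR · max L 3/2 · min R 13/8 → 25/16
7 of 14 · BBRBRRB · max L 25/16 · min R 13/8 → 51/32
8 of 14 · BBRBRRBR · max L 25/16 · min R 51/32 → 101/64
9 of 14 · BBRBRRBRR · max L 25/16 · min R 101/64 → 201/128
10 of 14 · BBRBRRBRRB · max L 201/128 · min R 101/64 → 403/256
11 of 14 · BBRBRRBRRBR · max L 201/128 · min R 403/256 → 805/512
12 of 14 · BBRBRRBRRBRB · max L 805/512 · min R 403/256 → 1611/1024
13 of 14 · BBRBRRBRRBRBB · max L 1611/1024 · min R 403/256 → 3223/2048
14 of 14 · BBRBRRBRRBRBBB · max L 3223/2048 · min R 403/256 → 6447/4096

6447/4096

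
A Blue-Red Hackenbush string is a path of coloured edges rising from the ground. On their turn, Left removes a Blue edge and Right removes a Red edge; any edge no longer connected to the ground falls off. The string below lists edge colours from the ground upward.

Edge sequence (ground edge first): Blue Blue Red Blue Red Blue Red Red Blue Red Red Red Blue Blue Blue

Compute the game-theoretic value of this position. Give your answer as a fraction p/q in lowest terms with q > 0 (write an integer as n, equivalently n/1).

13455/8192

Prefix values for Blue Blue Red Blue Red Blue Red Red Blue Red Red Red Blue Blue Blue via {L|R} + simplicity:
step 1: add Blue to get B; options L={ 0 } R={ none } → 1
step 2: add Blue to get BB; options L={ 0,1 } R={ none } → 2
step 3: add Red to get BBR; options L={ 0,1 } R={ 2 } → 3/2
step 4: add Blue to get BBRB; options L={ 0,1,3/2 } R={ 2 } → 7/4
step 5: add Red to get BBRBR; options L={ 0,1,3/2 } R={ 7/4,2 } → 13/8
step 6: add Blue to get BBRBRB; options L={ 0,1,3/2,13/8 } R={ 7/4,2 } → 27/16
step 7: add Red to get BBRBRBR; options L={ 0,1,3/2,13/8 } R={ 27/16,7/4,2 } → 53/32
step 8: add Red to get BBRBRBRR; options L={ 0,1,3/2,13/8 } R={ 53/32,27/16,7/4,2 } → 105/64
step 9: add Blue to get BBRBRBRRB; options L={ 0,1,3/2,13/8,105/64 } R={ 53/32,27/16,7/4,2 } → 211/128
step 10: add Red to get BBRBRBRRBR; options L={ 0,1,3/2,13/8,105/64 } R={ 211/128,53/32,27/16,7/4,2 } → 421/256
step 11: add Red to get BBRBRBRRBRR; options L={ 0,1,3/2,13/8,105/64 } R={ 421/256,211/128,53/32,27/16,7/4,2 } → 841/512
step 12: add Red to get BBRBRBRRBRRR; options L={ 0,1,3/2,13/8,105/64 } R={ 841/512,421/256,211/128,53/32,27/16,7/4,2 } → 1681/1024
step 13: add Blue to get BBRBRBRRBRRRB; options L={ 0,1,3/2,13/8,105/64,1681/1024 } R={ 841/512,421/256,211/128,53/32,27/16,7/4,2 } → 3363/2048
step 14: add Blue to get BBRBRBRRBRRRBB; options L={ 0,1,3/2,13/8,105/64,1681/1024,3363/2048 } R={ 841/512,421/256,211/128,53/32,27/16,7/4,2 } → 6727/4096
step 15: add Blue to get BBRBRBRRBRRRBBB; options L={ 0,1,3/2,13/8,105/64,1681/1024,3363/2048,6727/4096 } R={ 841/512,421/256,211/128,53/32,27/16,7/4,2 } → 13455/8192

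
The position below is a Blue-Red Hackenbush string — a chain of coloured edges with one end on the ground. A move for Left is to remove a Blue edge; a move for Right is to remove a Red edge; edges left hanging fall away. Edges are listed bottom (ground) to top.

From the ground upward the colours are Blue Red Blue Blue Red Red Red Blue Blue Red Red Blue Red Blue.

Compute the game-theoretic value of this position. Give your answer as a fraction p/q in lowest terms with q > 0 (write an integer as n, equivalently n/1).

val(B) = { 0 | — } → 1
val(BR) = { 0 | 1 } → 1/2
val(BRB) = { 0 1/2 | 1 } → 3/4
val(BRBB) = { 0 1/2 3/4 | 1 } → 7/8
val(BRBBR) = { 0 1/2 3/4 | 7/8 1 } → 13/16
val(BRBBRR) = { 0 1/2 3/4 | 13/16 7/8 1 } → 25/32
val(BRBBRRR) = { 0 1/2 3/4 | 25/32 13/16 7/8 1 } → 49/64
val(BRBBRRRB) = { 0 1/2 3/4 49/64 | 25/32 13/16 7/8 1 } → 99/128
val(BRBBRRRBB) = { 0 1/2 3/4 49/64 99/128 | 25/32 13/16 7/8 1 } → 199/256
val(BRBBRRRBBR) = { 0 1/2 3/4 49/64 99/128 | 199/256 25/32 13/16 7/8 1 } → 397/512
val(BRBBRRRBBRR) = { 0 1/2 3/4 49/64 99/128 | 397/512 199/256 25/32 13/16 7/8 1 } → 793/1024
val(BRBBRRRBBRRB) = { 0 1/2 3/4 49/64 99/128 793/1024 | 397/512 199/256 25/32 13/16 7/8 1 } → 1587/2048
val(BRBBRRRBBRRBR) = { 0 1/2 3/4 49/64 99/128 793/1024 | 1587/2048 397/512 199/256 25/32 13/16 7/8 1 } → 3173/4096
val(BRBBRRRBBRRBRB) = { 0 1/2 3/4 49/64 99/128 793/1024 3173/4096 | 1587/2048 397/512 199/256 25/32 13/16 7/8 1 } → 6347/8192

6347/8192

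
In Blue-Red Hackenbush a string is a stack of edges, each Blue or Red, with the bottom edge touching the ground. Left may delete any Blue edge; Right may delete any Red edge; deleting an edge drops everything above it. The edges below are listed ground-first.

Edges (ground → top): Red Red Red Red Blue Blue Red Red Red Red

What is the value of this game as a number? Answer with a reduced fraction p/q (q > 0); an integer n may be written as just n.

-223/64

R: Left { (no moves) }, Right { 0 } ⇒ simplest -1
RR: Left { (no moves) }, Right { -1, 0 } ⇒ simplest -2
RRR: Left { (no moves) }, Right { -2, -1, 0 } ⇒ simplest -3
RRRR: Left { (no moves) }, Right { -3, -2, -1, 0 } ⇒ simplest -4
RRRRB: Left { -4 }, Right { -3, -2, -1, 0 } ⇒ simplest -7/2
RRRRBB: Left { -4, -7/2 }, Right { -3, -2, -1, 0 } ⇒ simplest -13/4
RRRRBBR: Left { -4, -7/2 }, Right { -13/4, -3, -2, -1, 0 } ⇒ simplest -27/8
RRRRBBRR: Left { -4, -7/2 }, Right { -27/8, -13/4, -3, -2, -1, 0 } ⇒ simplest -55/16
RRRRBBRRR: Left { -4, -7/2 }, Right { -55/16, -27/8, -13/4, -3, -2, -1, 0 } ⇒ simplest -111/32
RRRRBBRRRR: Left { -4, -7/2 }, Right { -111/32, -55/16, -27/8, -13/4, -3, -2, -1, 0 } ⇒ simplest -223/64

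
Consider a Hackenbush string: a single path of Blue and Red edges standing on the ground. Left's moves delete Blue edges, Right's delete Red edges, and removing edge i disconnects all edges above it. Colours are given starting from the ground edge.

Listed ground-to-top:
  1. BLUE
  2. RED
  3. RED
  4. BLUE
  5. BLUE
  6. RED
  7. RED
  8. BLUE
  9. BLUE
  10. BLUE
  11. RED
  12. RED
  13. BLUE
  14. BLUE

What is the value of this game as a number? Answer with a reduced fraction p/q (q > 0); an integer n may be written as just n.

Recurse on prefixes of the 14-edge string BLUE RED RED BLUE BLUE RED RED BLUE BLUE BLUE RED RED BLUE BLUE:
1 of 14 · B · max L 0 · min R +∞ = 1
2 of 14 · BR · max L 0 · min R 1 = 1/2
3 of 14 · BRR · max L 0 · min R 1/2 = 1/4
4 of 14 · BRRB · max L 1/4 · min R 1/2 = 3/8
5 of 14 · BRRBB · max L 3/8 · min R 1/2 = 7/16
6 of 14 · BRRBBR · max L 3/8 · min R 7/16 = 13/32
7 of 14 · BRRBBRR · max L 3/8 · min R 13/32 = 25/64
8 of 14 · BRRBBRRB · max L 25/64 · min R 13/32 = 51/128
9 of 14 · BRRBBRRBB · max L 51/128 · min R 13/32 = 103/256
10 of 14 · BRRBBRRBBB · max L 103/256 · min R 13/32 = 207/512
11 of 14 · BRRBBRRBBBR · max L 103/256 · min R 207/512 = 413/1024
12 of 14 · BRRBBRRBBBRR · max L 103/256 · min R 413/1024 = 825/2048
13 of 14 · BRRBBRRBBBRRB · max L 825/2048 · min R 413/1024 = 1651/4096
14 of 14 · BRRBBRRBBBRRBB · max L 1651/4096 · min R 413/1024 = 3303/8192

3303/8192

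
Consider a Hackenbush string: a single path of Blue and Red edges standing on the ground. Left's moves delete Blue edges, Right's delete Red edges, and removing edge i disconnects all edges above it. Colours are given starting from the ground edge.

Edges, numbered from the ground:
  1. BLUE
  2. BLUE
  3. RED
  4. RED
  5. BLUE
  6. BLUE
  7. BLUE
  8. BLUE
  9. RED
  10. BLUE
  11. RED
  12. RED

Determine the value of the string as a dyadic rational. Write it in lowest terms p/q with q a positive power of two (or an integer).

1513/1024

edge 1 of 12 (BLUE): { 0 | — } gives 1
edge 2 of 12 (BLUE): { 0,1 | — } gives 2
edge 3 of 12 (RED): { 0,1 | 2 } gives 3/2
edge 4 of 12 (RED): { 0,1 | 3/2,2 } gives 5/4
edge 5 of 12 (BLUE): { 0,1,5/4 | 3/2,2 } gives 11/8
edge 6 of 12 (BLUE): { 0,1,5/4,11/8 | 3/2,2 } gives 23/16
edge 7 of 12 (BLUE): { 0,1,5/4,11/8,23/16 | 3/2,2 } gives 47/32
edge 8 of 12 (BLUE): { 0,1,5/4,11/8,23/16,47/32 | 3/2,2 } gives 95/64
edge 9 of 12 (RED): { 0,1,5/4,11/8,23/16,47/32 | 95/64,3/2,2 } gives 189/128
edge 10 of 12 (BLUE): { 0,1,5/4,11/8,23/16,47/32,189/128 | 95/64,3/2,2 } gives 379/256
edge 11 of 12 (RED): { 0,1,5/4,11/8,23/16,47/32,189/128 | 379/256,95/64,3/2,2 } gives 757/512
edge 12 of 12 (RED): { 0,1,5/4,11/8,23/16,47/32,189/128 | 757/512,379/256,95/64,3/2,2 } gives 1513/1024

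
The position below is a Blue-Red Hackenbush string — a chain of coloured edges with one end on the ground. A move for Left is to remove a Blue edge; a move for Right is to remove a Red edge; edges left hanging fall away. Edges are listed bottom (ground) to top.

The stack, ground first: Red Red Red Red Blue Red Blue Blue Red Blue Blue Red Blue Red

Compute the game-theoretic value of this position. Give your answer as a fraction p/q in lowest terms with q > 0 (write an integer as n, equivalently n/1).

Prefix values for Red Red Red Red Blue Red Blue Blue Red Blue Blue Red Blue Red via {L|R} + simplicity:
step 1: add Red to get R; options L={ · } R={ 0 } -> -1
step 2: add Red to get RR; options L={ · } R={ -1, 0 } -> -2
step 3: add Red to get RRR; options L={ · } R={ -2, -1, 0 } -> -3
step 4: add Red to get RRRR; options L={ · } R={ -3, -2, -1, 0 } -> -4
step 5: add Blue to get RRRRB; options L={ -4 } R={ -3, -2, -1, 0 } -> -7/2
step 6: add Red to get RRRRBR; options L={ -4 } R={ -7/2, -3, -2, -1, 0 } -> -15/4
step 7: add Blue to get RRRRBRB; options L={ -4, -15/4 } R={ -7/2, -3, -2, -1, 0 } -> -29/8
step 8: add Blue to get RRRRBRBB; options L={ -4, -15/4, -29/8 } R={ -7/2, -3, -2, -1, 0 } -> -57/16
step 9: add Red to get RRRRBRBBR; options L={ -4, -15/4, -29/8 } R={ -57/16, -7/2, -3, -2, -1, 0 } -> -115/32
step 10: add Blue to get RRRRBRBBRB; options L={ -4, -15/4, -29/8, -115/32 } R={ -57/16, -7/2, -3, -2, -1, 0 } -> -229/64
step 11: add Blue to get RRRRBRBBRBB; options L={ -4, -15/4, -29/8, -115/32, -229/64 } R={ -57/16, -7/2, -3, -2, -1, 0 } -> -457/128
step 12: add Red to get RRRRBRBBRBBR; options L={ -4, -15/4, -29/8, -115/32, -229/64 } R={ -457/128, -57/16, -7/2, -3, -2, -1, 0 } -> -915/256
step 13: add Blue to get RRRRBRBBRBBRB; options L={ -4, -15/4, -29/8, -115/32, -229/64, -915/256 } R={ -457/128, -57/16, -7/2, -3, -2, -1, 0 } -> -1829/512
step 14: add Red to get RRRRBRBBRBBRBR; options L={ -4, -15/4, -29/8, -115/32, -229/64, -915/256 } R={ -1829/512, -457/128, -57/16, -7/2, -3, -2, -1, 0 } -> -3659/1024

-3659/1024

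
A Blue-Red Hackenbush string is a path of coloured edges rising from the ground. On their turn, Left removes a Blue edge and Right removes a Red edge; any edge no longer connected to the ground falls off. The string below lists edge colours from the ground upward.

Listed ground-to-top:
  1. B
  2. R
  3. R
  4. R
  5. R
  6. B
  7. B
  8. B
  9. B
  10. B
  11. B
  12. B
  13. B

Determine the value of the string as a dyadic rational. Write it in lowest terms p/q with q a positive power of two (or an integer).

511/4096

Recurse on prefixes of the 13-edge string B R R R R B B B B B B B B:
step 1: add B to get B; options L={ 0 } R={ none } => 1
step 2: add R to get BR; options L={ 0 } R={ 1 } => 1/2
step 3: add R to get BRR; options L={ 0 } R={ 1/2 1 } => 1/4
step 4: add R to get BRRR; options L={ 0 } R={ 1/4 1/2 1 } => 1/8
step 5: add R to get BRRRR; options L={ 0 } R={ 1/8 1/4 1/2 1 } => 1/16
step 6: add B to get BRRRRB; options L={ 0 1/16 } R={ 1/8 1/4 1/2 1 } => 3/32
step 7: add B to get BRRRRBB; options L={ 0 1/16 3/32 } R={ 1/8 1/4 1/2 1 } => 7/64
step 8: add B to get BRRRRBBB; options L={ 0 1/16 3/32 7/64 } R={ 1/8 1/4 1/2 1 } => 15/128
step 9: add B to get BRRRRBBBB; options L={ 0 1/16 3/32 7/64 15/128 } R={ 1/8 1/4 1/2 1 } => 31/256
step 10: add B to get BRRRRBBBBB; options L={ 0 1/16 3/32 7/64 15/128 31/256 } R={ 1/8 1/4 1/2 1 } => 63/512
step 11: add B to get BRRRRBBBBBB; options L={ 0 1/16 3/32 7/64 15/128 31/256 63/512 } R={ 1/8 1/4 1/2 1 } => 127/1024
step 12: add B to get BRRRRBBBBBBB; options L={ 0 1/16 3/32 7/64 15/128 31/256 63/512 127/1024 } R={ 1/8 1/4 1/2 1 } => 255/2048
step 13: add B to get BRRRRBBBBBBBB; options L={ 0 1/16 3/32 7/64 15/128 31/256 63/512 127/1024 255/2048 } R={ 1/8 1/4 1/2 1 } => 511/4096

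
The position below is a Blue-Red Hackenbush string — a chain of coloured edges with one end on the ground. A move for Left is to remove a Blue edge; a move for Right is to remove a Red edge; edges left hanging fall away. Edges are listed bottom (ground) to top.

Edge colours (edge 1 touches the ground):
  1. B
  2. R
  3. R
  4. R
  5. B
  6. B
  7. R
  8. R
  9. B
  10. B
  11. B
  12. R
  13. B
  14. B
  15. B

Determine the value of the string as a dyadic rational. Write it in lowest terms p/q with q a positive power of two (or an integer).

3311/16384

step 1: add B to get B; options L={ 0 } R={ · } = 1
step 2: add R to get BR; options L={ 0 } R={ 1 } = 1/2
step 3: add R to get BRR; options L={ 0 } R={ 1/2, 1 } = 1/4
step 4: add R to get BRRR; options L={ 0 } R={ 1/4, 1/2, 1 } = 1/8
step 5: add B to get BRRRB; options L={ 0, 1/8 } R={ 1/4, 1/2, 1 } = 3/16
step 6: add B to get BRRRBB; options L={ 0, 1/8, 3/16 } R={ 1/4, 1/2, 1 } = 7/32
step 7: add R to get BRRRBBR; options L={ 0, 1/8, 3/16 } R={ 7/32, 1/4, 1/2, 1 } = 13/64
step 8: add R to get BRRRBBRR; options L={ 0, 1/8, 3/16 } R={ 13/64, 7/32, 1/4, 1/2, 1 } = 25/128
step 9: add B to get BRRRBBRRB; options L={ 0, 1/8, 3/16, 25/128 } R={ 13/64, 7/32, 1/4, 1/2, 1 } = 51/256
step 10: add B to get BRRRBBRRBB; options L={ 0, 1/8, 3/16, 25/128, 51/256 } R={ 13/64, 7/32, 1/4, 1/2, 1 } = 103/512
step 11: add B to get BRRRBBRRBBB; options L={ 0, 1/8, 3/16, 25/128, 51/256, 103/512 } R={ 13/64, 7/32, 1/4, 1/2, 1 } = 207/1024
step 12: add R to get BRRRBBRRBBBR; options L={ 0, 1/8, 3/16, 25/128, 51/256, 103/512 } R={ 207/1024, 13/64, 7/32, 1/4, 1/2, 1 } = 413/2048
step 13: add B to get BRRRBBRRBBBRB; options L={ 0, 1/8, 3/16, 25/128, 51/256, 103/512, 413/2048 } R={ 207/1024, 13/64, 7/32, 1/4, 1/2, 1 } = 827/4096
step 14: add B to get BRRRBBRRBBBRBB; options L={ 0, 1/8, 3/16, 25/128, 51/256, 103/512, 413/2048, 827/4096 } R={ 207/1024, 13/64, 7/32, 1/4, 1/2, 1 } = 1655/8192
step 15: add B to get BRRRBBRRBBBRBBB; options L={ 0, 1/8, 3/16, 25/128, 51/256, 103/512, 413/2048, 827/4096, 1655/8192 } R={ 207/1024, 13/64, 7/32, 1/4, 1/2, 1 } = 3311/16384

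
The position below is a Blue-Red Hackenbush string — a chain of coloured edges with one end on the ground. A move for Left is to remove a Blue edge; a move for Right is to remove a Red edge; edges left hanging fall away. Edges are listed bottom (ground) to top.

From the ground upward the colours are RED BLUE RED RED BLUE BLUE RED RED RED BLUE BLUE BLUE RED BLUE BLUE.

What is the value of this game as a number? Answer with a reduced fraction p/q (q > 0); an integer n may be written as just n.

Build v(s[:k]) for k = 1..15, string s = RED BLUE RED RED BLUE BLUE RED RED RED BLUE BLUE BLUE RED BLUE BLUE.
v_1 [R]  L=[—]  R=[0]  — -1
v_2 [RB]  L=[-1]  R=[0]  — -1/2
v_3 [RBR]  L=[-1]  R=[-1/2; 0]  — -3/4
v_4 [RBRR]  L=[-1]  R=[-3/4; -1/2; 0]  — -7/8
v_5 [RBRRB]  L=[-1; -7/8]  R=[-3/4; -1/2; 0]  — -13/16
v_6 [RBRRBB]  L=[-1; -7/8; -13/16]  R=[-3/4; -1/2; 0]  — -25/32
v_7 [RBRRBBR]  L=[-1; -7/8; -13/16]  R=[-25/32; -3/4; -1/2; 0]  — -51/64
v_8 [RBRRBBRR]  L=[-1; -7/8; -13/16]  R=[-51/64; -25/32; -3/4; -1/2; 0]  — -103/128
v_9 [RBRRBBRRR]  L=[-1; -7/8; -13/16]  R=[-103/128; -51/64; -25/32; -3/4; -1/2; 0]  — -207/256
v_10 [RBRRBBRRRB]  L=[-1; -7/8; -13/16; -207/256]  R=[-103/128; -51/64; -25/32; -3/4; -1/2; 0]  — -413/512
v_11 [RBRRBBRRRBB]  L=[-1; -7/8; -13/16; -207/256; -413/512]  R=[-103/128; -51/64; -25/32; -3/4; -1/2; 0]  — -825/1024
v_12 [RBRRBBRRRBBB]  L=[-1; -7/8; -13/16; -207/256; -413/512; -825/1024]  R=[-103/128; -51/64; -25/32; -3/4; -1/2; 0]  — -1649/2048
v_13 [RBRRBBRRRBBBR]  L=[-1; -7/8; -13/16; -207/256; -413/512; -825/1024]  R=[-1649/2048; -103/128; -51/64; -25/32; -3/4; -1/2; 0]  — -3299/4096
v_14 [RBRRBBRRRBBBRB]  L=[-1; -7/8; -13/16; -207/256; -413/512; -825/1024; -3299/4096]  R=[-1649/2048; -103/128; -51/64; -25/32; -3/4; -1/2; 0]  — -6597/8192
v_15 [RBRRBBRRRBBBRBB]  L=[-1; -7/8; -13/16; -207/256; -413/512; -825/1024; -3299/4096; -6597/8192]  R=[-1649/2048; -103/128; -51/64; -25/32; -3/4; -1/2; 0]  — -13193/16384

-13193/16384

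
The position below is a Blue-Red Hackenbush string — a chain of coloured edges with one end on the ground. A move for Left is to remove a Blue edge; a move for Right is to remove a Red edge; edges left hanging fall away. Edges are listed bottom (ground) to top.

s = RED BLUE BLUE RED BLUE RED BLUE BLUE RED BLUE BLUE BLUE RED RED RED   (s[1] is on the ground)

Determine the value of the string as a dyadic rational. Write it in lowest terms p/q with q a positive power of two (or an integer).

R: Left {  }, Right { 0 } → simplest -1
RB: Left { -1 }, Right { 0 } → simplest -1/2
RBB: Left { -1 -1/2 }, Right { 0 } → simplest -1/4
RBBR: Left { -1 -1/2 }, Right { -1/4 0 } → simplest -3/8
RBBRB: Left { -1 -1/2 -3/8 }, Right { -1/4 0 } → simplest -5/16
RBBRBR: Left { -1 -1/2 -3/8 }, Right { -5/16 -1/4 0 } → simplest -11/32
RBBRBRB: Left { -1 -1/2 -3/8 -11/32 }, Right { -5/16 -1/4 0 } → simplest -21/64
RBBRBRBB: Left { -1 -1/2 -3/8 -11/32 -21/64 }, Right { -5/16 -1/4 0 } → simplest -41/128
RBBRBRBBR: Left { -1 -1/2 -3/8 -11/32 -21/64 }, Right { -41/128 -5/16 -1/4 0 } → simplest -83/256
RBBRBRBBRB: Left { -1 -1/2 -3/8 -11/32 -21/64 -83/256 }, Right { -41/128 -5/16 -1/4 0 } → simplest -165/512
RBBRBRBBRBB: Left { -1 -1/2 -3/8 -11/32 -21/64 -83/256 -165/512 }, Right { -41/128 -5/16 -1/4 0 } → simplest -329/1024
RBBRBRBBRBBB: Left { -1 -1/2 -3/8 -11/32 -21/64 -83/256 -165/512 -329/1024 }, Right { -41/128 -5/16 -1/4 0 } → simplest -657/2048
RBBRBRBBRBBBR: Left { -1 -1/2 -3/8 -11/32 -21/64 -83/256 -165/512 -329/1024 }, Right { -657/2048 -41/128 -5/16 -1/4 0 } → simplest -1315/4096
RBBRBRBBRBBBRR: Left { -1 -1/2 -3/8 -11/32 -21/64 -83/256 -165/512 -329/1024 }, Right { -1315/4096 -657/2048 -41/128 -5/16 -1/4 0 } → simplest -2631/8192
RBBRBRBBRBBBRRR: Left { -1 -1/2 -3/8 -11/32 -21/64 -83/256 -165/512 -329/1024 }, Right { -2631/8192 -1315/4096 -657/2048 -41/128 -5/16 -1/4 0 } → simplest -5263/16384

-5263/16384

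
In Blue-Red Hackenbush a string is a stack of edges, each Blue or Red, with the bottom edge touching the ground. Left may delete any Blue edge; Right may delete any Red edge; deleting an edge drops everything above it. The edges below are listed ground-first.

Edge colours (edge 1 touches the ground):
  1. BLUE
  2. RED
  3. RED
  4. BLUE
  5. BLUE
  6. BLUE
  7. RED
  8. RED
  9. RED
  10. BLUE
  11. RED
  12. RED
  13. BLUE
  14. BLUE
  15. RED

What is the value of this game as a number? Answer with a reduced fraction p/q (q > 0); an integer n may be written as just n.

1 of 15 · B · max L 0 · min R +∞ -> 1
2 of 15 · BR · max L 0 · min R 1 -> 1/2
3 of 15 · BRR · max L 0 · min R 1/2 -> 1/4
4 of 15 · BRRB · max L 1/4 · min R 1/2 -> 3/8
5 of 15 · BRRBB · max L 3/8 · min R 1/2 -> 7/16
6 of 15 · BRRBBB · max L 7/16 · min R 1/2 -> 15/32
7 of 15 · BRRBBBR · max L 7/16 · min R 15/32 -> 29/64
8 of 15 · BRRBBBRR · max L 7/16 · min R 29/64 -> 57/128
9 of 15 · BRRBBBRRR · max L 7/16 · min R 57/128 -> 113/256
10 of 15 · BRRBBBRRRB · max L 113/256 · min R 57/128 -> 227/512
11 of 15 · BRRBBBRRRBR · max L 113/256 · min R 227/512 -> 453/1024
12 of 15 · BRRBBBRRRBRR · max L 113/256 · min R 453/1024 -> 905/2048
13 of 15 · BRRBBBRRRBRRB · max L 905/2048 · min R 453/1024 -> 1811/4096
14 of 15 · BRRBBBRRRBRRBB · max L 1811/4096 · min R 453/1024 -> 3623/8192
15 of 15 · BRRBBBRRRBRRBBR · max L 1811/4096 · min R 3623/8192 -> 7245/16384

7245/16384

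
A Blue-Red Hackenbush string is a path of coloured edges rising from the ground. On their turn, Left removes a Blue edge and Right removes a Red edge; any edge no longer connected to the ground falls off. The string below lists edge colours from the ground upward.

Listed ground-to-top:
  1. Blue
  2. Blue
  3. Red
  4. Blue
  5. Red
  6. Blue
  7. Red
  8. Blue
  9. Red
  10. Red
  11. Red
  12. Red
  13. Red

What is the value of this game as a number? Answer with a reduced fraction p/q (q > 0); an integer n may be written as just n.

3393/2048

Prefix values for Blue Blue Red Blue Red Blue Red Blue Red Red Red Red Red via {L|R} + simplicity:
g(B) = { 0 | · } — 1
g(BB) = { 0, 1 | · } — 2
g(BBR) = { 0, 1 | 2 } — 3/2
g(BBRB) = { 0, 1, 3/2 | 2 } — 7/4
g(BBRBR) = { 0, 1, 3/2 | 7/4, 2 } — 13/8
g(BBRBRB) = { 0, 1, 3/2, 13/8 | 7/4, 2 } — 27/16
g(BBRBRBR) = { 0, 1, 3/2, 13/8 | 27/16, 7/4, 2 } — 53/32
g(BBRBRBRB) = { 0, 1, 3/2, 13/8, 53/32 | 27/16, 7/4, 2 } — 107/64
g(BBRBRBRBR) = { 0, 1, 3/2, 13/8, 53/32 | 107/64, 27/16, 7/4, 2 } — 213/128
g(BBRBRBRBRR) = { 0, 1, 3/2, 13/8, 53/32 | 213/128, 107/64, 27/16, 7/4, 2 } — 425/256
g(BBRBRBRBRRR) = { 0, 1, 3/2, 13/8, 53/32 | 425/256, 213/128, 107/64, 27/16, 7/4, 2 } — 849/512
g(BBRBRBRBRRRR) = { 0, 1, 3/2, 13/8, 53/32 | 849/512, 425/256, 213/128, 107/64, 27/16, 7/4, 2 } — 1697/1024
g(BBRBRBRBRRRRR) = { 0, 1, 3/2, 13/8, 53/32 | 1697/1024, 849/512, 425/256, 213/128, 107/64, 27/16, 7/4, 2 } — 3393/2048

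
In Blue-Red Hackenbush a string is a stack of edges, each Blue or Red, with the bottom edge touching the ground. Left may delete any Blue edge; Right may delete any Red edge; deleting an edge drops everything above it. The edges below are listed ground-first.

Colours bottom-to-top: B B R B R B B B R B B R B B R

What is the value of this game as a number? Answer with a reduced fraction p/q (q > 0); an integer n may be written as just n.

14189/8192

Prefix values for B B R B R B B B R B B R B B R via {L|R} + simplicity:
B: Left { 0 }, Right {  } gives simplest 1
BB: Left { 0,1 }, Right {  } gives simplest 2
BBR: Left { 0,1 }, Right { 2 } gives simplest 3/2
BBRB: Left { 0,1,3/2 }, Right { 2 } gives simplest 7/4
BBRBR: Left { 0,1,3/2 }, Right { 7/4,2 } gives simplest 13/8
BBRBRB: Left { 0,1,3/2,13/8 }, Right { 7/4,2 } gives simplest 27/16
BBRBRBB: Left { 0,1,3/2,13/8,27/16 }, Right { 7/4,2 } gives simplest 55/32
BBRBRBBB: Left { 0,1,3/2,13/8,27/16,55/32 }, Right { 7/4,2 } gives simplest 111/64
BBRBRBBBR: Left { 0,1,3/2,13/8,27/16,55/32 }, Right { 111/64,7/4,2 } gives simplest 221/128
BBRBRBBBRB: Left { 0,1,3/2,13/8,27/16,55/32,221/128 }, Right { 111/64,7/4,2 } gives simplest 443/256
BBRBRBBBRBB: Left { 0,1,3/2,13/8,27/16,55/32,221/128,443/256 }, Right { 111/64,7/4,2 } gives simplest 887/512
BBRBRBBBRBBR: Left { 0,1,3/2,13/8,27/16,55/32,221/128,443/256 }, Right { 887/512,111/64,7/4,2 } gives simplest 1773/1024
BBRBRBBBRBBRB: Left { 0,1,3/2,13/8,27/16,55/32,221/128,443/256,1773/1024 }, Right { 887/512,111/64,7/4,2 } gives simplest 3547/2048
BBRBRBBBRBBRBB: Left { 0,1,3/2,13/8,27/16,55/32,221/128,443/256,1773/1024,3547/2048 }, Right { 887/512,111/64,7/4,2 } gives simplest 7095/4096
BBRBRBBBRBBRBBR: Left { 0,1,3/2,13/8,27/16,55/32,221/128,443/256,1773/1024,3547/2048 }, Right { 7095/4096,887/512,111/64,7/4,2 } gives simplest 14189/8192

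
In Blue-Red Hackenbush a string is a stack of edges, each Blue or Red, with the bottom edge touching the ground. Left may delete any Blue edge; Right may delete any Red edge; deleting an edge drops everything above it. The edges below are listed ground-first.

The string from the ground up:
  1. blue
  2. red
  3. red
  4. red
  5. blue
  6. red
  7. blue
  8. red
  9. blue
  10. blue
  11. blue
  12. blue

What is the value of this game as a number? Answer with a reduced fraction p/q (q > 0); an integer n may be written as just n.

351/2048

Build G(s[:k]) for k = 1..12, string s = blue red red red blue red blue red blue blue blue blue.
G(b) = { 0 | ∅ } -> 1
G(br) = { 0 | 1 } -> 1/2
G(brr) = { 0 | 1/2 1 } -> 1/4
G(brrr) = { 0 | 1/4 1/2 1 } -> 1/8
G(brrrb) = { 0 1/8 | 1/4 1/2 1 } -> 3/16
G(brrrbr) = { 0 1/8 | 3/16 1/4 1/2 1 } -> 5/32
G(brrrbrb) = { 0 1/8 5/32 | 3/16 1/4 1/2 1 } -> 11/64
G(brrrbrbr) = { 0 1/8 5/32 | 11/64 3/16 1/4 1/2 1 } -> 21/128
G(brrrbrbrb) = { 0 1/8 5/32 21/128 | 11/64 3/16 1/4 1/2 1 } -> 43/256
G(brrrbrbrbb) = { 0 1/8 5/32 21/128 43/256 | 11/64 3/16 1/4 1/2 1 } -> 87/512
G(brrrbrbrbbb) = { 0 1/8 5/32 21/128 43/256 87/512 | 11/64 3/16 1/4 1/2 1 } -> 175/1024
G(brrrbrbrbbbb) = { 0 1/8 5/32 21/128 43/256 87/512 175/1024 | 11/64 3/16 1/4 1/2 1 } -> 351/2048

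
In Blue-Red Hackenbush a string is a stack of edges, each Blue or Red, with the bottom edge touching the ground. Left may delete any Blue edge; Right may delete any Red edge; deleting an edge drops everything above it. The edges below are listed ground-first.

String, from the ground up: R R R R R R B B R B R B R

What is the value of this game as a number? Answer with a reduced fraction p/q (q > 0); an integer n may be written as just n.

g(R) = {  | 0 } → -1
g(RR) = {  | -1, 0 } → -2
g(RRR) = {  | -2, -1, 0 } → -3
g(RRRR) = {  | -3, -2, -1, 0 } → -4
g(RRRRR) = {  | -4, -3, -2, -1, 0 } → -5
g(RRRRRR) = {  | -5, -4, -3, -2, -1, 0 } → -6
g(RRRRRRB) = { -6 | -5, -4, -3, -2, -1, 0 } → -11/2
g(RRRRRRBB) = { -6, -11/2 | -5, -4, -3, -2, -1, 0 } → -21/4
g(RRRRRRBBR) = { -6, -11/2 | -21/4, -5, -4, -3, -2, -1, 0 } → -43/8
g(RRRRRRBBRB) = { -6, -11/2, -43/8 | -21/4, -5, -4, -3, -2, -1, 0 } → -85/16
g(RRRRRRBBRBR) = { -6, -11/2, -43/8 | -85/16, -21/4, -5, -4, -3, -2, -1, 0 } → -171/32
g(RRRRRRBBRBRB) = { -6, -11/2, -43/8, -171/32 | -85/16, -21/4, -5, -4, -3, -2, -1, 0 } → -341/64
g(RRRRRRBBRBRBR) = { -6, -11/2, -43/8, -171/32 | -341/64, -85/16, -21/4, -5, -4, -3, -2, -1, 0 } → -683/128

-683/128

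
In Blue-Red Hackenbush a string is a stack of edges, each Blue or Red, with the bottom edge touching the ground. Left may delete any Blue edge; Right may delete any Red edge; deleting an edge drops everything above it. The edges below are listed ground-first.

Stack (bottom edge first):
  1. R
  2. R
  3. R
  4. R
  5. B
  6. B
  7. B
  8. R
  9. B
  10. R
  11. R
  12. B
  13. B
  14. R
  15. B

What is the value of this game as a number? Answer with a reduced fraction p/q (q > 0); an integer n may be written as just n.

val_1 [R]  L=[none]  R=[0]  => -1
val_2 [RR]  L=[none]  R=[-1 0]  => -2
val_3 [RRR]  L=[none]  R=[-2 -1 0]  => -3
val_4 [RRRR]  L=[none]  R=[-3 -2 -1 0]  => -4
val_5 [RRRRB]  L=[-4]  R=[-3 -2 -1 0]  => -7/2
val_6 [RRRRBB]  L=[-4 -7/2]  R=[-3 -2 -1 0]  => -13/4
val_7 [RRRRBBB]  L=[-4 -7/2 -13/4]  R=[-3 -2 -1 0]  => -25/8
val_8 [RRRRBBBR]  L=[-4 -7/2 -13/4]  R=[-25/8 -3 -2 -1 0]  => -51/16
val_9 [RRRRBBBRB]  L=[-4 -7/2 -13/4 -51/16]  R=[-25/8 -3 -2 -1 0]  => -101/32
val_10 [RRRRBBBRBR]  L=[-4 -7/2 -13/4 -51/16]  R=[-101/32 -25/8 -3 -2 -1 0]  => -203/64
val_11 [RRRRBBBRBRR]  L=[-4 -7/2 -13/4 -51/16]  R=[-203/64 -101/32 -25/8 -3 -2 -1 0]  => -407/128
val_12 [RRRRBBBRBRRB]  L=[-4 -7/2 -13/4 -51/16 -407/128]  R=[-203/64 -101/32 -25/8 -3 -2 -1 0]  => -813/256
val_13 [RRRRBBBRBRRBB]  L=[-4 -7/2 -13/4 -51/16 -407/128 -813/256]  R=[-203/64 -101/32 -25/8 -3 -2 -1 0]  => -1625/512
val_14 [RRRRBBBRBRRBBR]  L=[-4 -7/2 -13/4 -51/16 -407/128 -813/256]  R=[-1625/512 -203/64 -101/32 -25/8 -3 -2 -1 0]  => -3251/1024
val_15 [RRRRBBBRBRRBBRB]  L=[-4 -7/2 -13/4 -51/16 -407/128 -813/256 -3251/1024]  R=[-1625/512 -203/64 -101/32 -25/8 -3 -2 -1 0]  => -6501/2048

-6501/2048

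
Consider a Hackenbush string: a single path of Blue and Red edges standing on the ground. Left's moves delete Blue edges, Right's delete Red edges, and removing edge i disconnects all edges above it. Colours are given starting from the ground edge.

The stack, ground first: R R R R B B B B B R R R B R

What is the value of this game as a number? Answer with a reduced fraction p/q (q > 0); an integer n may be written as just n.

-3131/1024

R: Left {  }, Right { 0 } ⇒ simplest -1
RR: Left {  }, Right { -1; 0 } ⇒ simplest -2
RRR: Left {  }, Right { -2; -1; 0 } ⇒ simplest -3
RRRR: Left {  }, Right { -3; -2; -1; 0 } ⇒ simplest -4
RRRRB: Left { -4 }, Right { -3; -2; -1; 0 } ⇒ simplest -7/2
RRRRBB: Left { -4; -7/2 }, Right { -3; -2; -1; 0 } ⇒ simplest -13/4
RRRRBBB: Left { -4; -7/2; -13/4 }, Right { -3; -2; -1; 0 } ⇒ simplest -25/8
RRRRBBBB: Left { -4; -7/2; -13/4; -25/8 }, Right { -3; -2; -1; 0 } ⇒ simplest -49/16
RRRRBBBBB: Left { -4; -7/2; -13/4; -25/8; -49/16 }, Right { -3; -2; -1; 0 } ⇒ simplest -97/32
RRRRBBBBBR: Left { -4; -7/2; -13/4; -25/8; -49/16 }, Right { -97/32; -3; -2; -1; 0 } ⇒ simplest -195/64
RRRRBBBBBRR: Left { -4; -7/2; -13/4; -25/8; -49/16 }, Right { -195/64; -97/32; -3; -2; -1; 0 } ⇒ simplest -391/128
RRRRBBBBBRRR: Left { -4; -7/2; -13/4; -25/8; -49/16 }, Right { -391/128; -195/64; -97/32; -3; -2; -1; 0 } ⇒ simplest -783/256
RRRRBBBBBRRRB: Left { -4; -7/2; -13/4; -25/8; -49/16; -783/256 }, Right { -391/128; -195/64; -97/32; -3; -2; -1; 0 } ⇒ simplest -1565/512
RRRRBBBBBRRRBR: Left { -4; -7/2; -13/4; -25/8; -49/16; -783/256 }, Right { -1565/512; -391/128; -195/64; -97/32; -3; -2; -1; 0 } ⇒ simplest -3131/1024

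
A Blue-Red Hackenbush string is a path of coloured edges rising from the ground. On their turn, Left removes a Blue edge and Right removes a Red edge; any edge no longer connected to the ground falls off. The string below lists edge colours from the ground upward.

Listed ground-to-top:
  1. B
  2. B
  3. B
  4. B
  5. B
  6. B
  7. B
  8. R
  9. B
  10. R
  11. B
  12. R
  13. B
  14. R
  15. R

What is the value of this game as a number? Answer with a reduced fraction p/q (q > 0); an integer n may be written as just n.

1705/256

B: Left { 0 }, Right { · } = simplest 1
BB: Left { 0,1 }, Right { · } = simplest 2
BBB: Left { 0,1,2 }, Right { · } = simplest 3
BBBB: Left { 0,1,2,3 }, Right { · } = simplest 4
BBBBB: Left { 0,1,2,3,4 }, Right { · } = simplest 5
BBBBBB: Left { 0,1,2,3,4,5 }, Right { · } = simplest 6
BBBBBBB: Left { 0,1,2,3,4,5,6 }, Right { · } = simplest 7
BBBBBBBR: Left { 0,1,2,3,4,5,6 }, Right { 7 } = simplest 13/2
BBBBBBBRB: Left { 0,1,2,3,4,5,6,13/2 }, Right { 7 } = simplest 27/4
BBBBBBBRBR: Left { 0,1,2,3,4,5,6,13/2 }, Right { 27/4,7 } = simplest 53/8
BBBBBBBRBRB: Left { 0,1,2,3,4,5,6,13/2,53/8 }, Right { 27/4,7 } = simplest 107/16
BBBBBBBRBRBR: Left { 0,1,2,3,4,5,6,13/2,53/8 }, Right { 107/16,27/4,7 } = simplest 213/32
BBBBBBBRBRBRB: Left { 0,1,2,3,4,5,6,13/2,53/8,213/32 }, Right { 107/16,27/4,7 } = simplest 427/64
BBBBBBBRBRBRBR: Left { 0,1,2,3,4,5,6,13/2,53/8,213/32 }, Right { 427/64,107/16,27/4,7 } = simplest 853/128
BBBBBBBRBRBRBRR: Left { 0,1,2,3,4,5,6,13/2,53/8,213/32 }, Right { 853/128,427/64,107/16,27/4,7 } = simplest 1705/256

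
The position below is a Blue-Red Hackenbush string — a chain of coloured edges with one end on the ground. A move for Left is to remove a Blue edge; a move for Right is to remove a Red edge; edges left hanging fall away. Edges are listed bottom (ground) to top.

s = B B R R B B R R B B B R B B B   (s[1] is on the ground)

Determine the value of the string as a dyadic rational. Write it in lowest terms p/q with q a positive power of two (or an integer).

11503/8192

Prefix values for B B R R B B R R B B B R B B B via {L|R} + simplicity:
G(B) = { 0 | none } -> 1
G(BB) = { 0,1 | none } -> 2
G(BBR) = { 0,1 | 2 } -> 3/2
G(BBRR) = { 0,1 | 3/2,2 } -> 5/4
G(BBRRB) = { 0,1,5/4 | 3/2,2 } -> 11/8
G(BBRRBB) = { 0,1,5/4,11/8 | 3/2,2 } -> 23/16
G(BBRRBBR) = { 0,1,5/4,11/8 | 23/16,3/2,2 } -> 45/32
G(BBRRBBRR) = { 0,1,5/4,11/8 | 45/32,23/16,3/2,2 } -> 89/64
G(BBRRBBRRB) = { 0,1,5/4,11/8,89/64 | 45/32,23/16,3/2,2 } -> 179/128
G(BBRRBBRRBB) = { 0,1,5/4,11/8,89/64,179/128 | 45/32,23/16,3/2,2 } -> 359/256
G(BBRRBBRRBBB) = { 0,1,5/4,11/8,89/64,179/128,359/256 | 45/32,23/16,3/2,2 } -> 719/512
G(BBRRBBRRBBBR) = { 0,1,5/4,11/8,89/64,179/128,359/256 | 719/512,45/32,23/16,3/2,2 } -> 1437/1024
G(BBRRBBRRBBBRB) = { 0,1,5/4,11/8,89/64,179/128,359/256,1437/1024 | 719/512,45/32,23/16,3/2,2 } -> 2875/2048
G(BBRRBBRRBBBRBB) = { 0,1,5/4,11/8,89/64,179/128,359/256,1437/1024,2875/2048 | 719/512,45/32,23/16,3/2,2 } -> 5751/4096
G(BBRRBBRRBBBRBBB) = { 0,1,5/4,11/8,89/64,179/128,359/256,1437/1024,2875/2048,5751/4096 | 719/512,45/32,23/16,3/2,2 } -> 11503/8192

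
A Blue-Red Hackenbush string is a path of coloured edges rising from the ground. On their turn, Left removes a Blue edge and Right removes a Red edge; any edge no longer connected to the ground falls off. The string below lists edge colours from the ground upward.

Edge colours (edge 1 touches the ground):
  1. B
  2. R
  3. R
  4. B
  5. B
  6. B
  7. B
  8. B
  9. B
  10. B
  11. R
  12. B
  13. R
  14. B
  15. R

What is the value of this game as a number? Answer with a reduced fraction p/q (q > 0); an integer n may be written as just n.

8149/16384

Recurse on prefixes of the 15-edge string B R R B B B B B B B R B R B R:
B: Left { 0 }, Right { · } ⇒ simplest 1
BR: Left { 0 }, Right { 1 } ⇒ simplest 1/2
BRR: Left { 0 }, Right { 1/2; 1 } ⇒ simplest 1/4
BRRB: Left { 0; 1/4 }, Right { 1/2; 1 } ⇒ simplest 3/8
BRRBB: Left { 0; 1/4; 3/8 }, Right { 1/2; 1 } ⇒ simplest 7/16
BRRBBB: Left { 0; 1/4; 3/8; 7/16 }, Right { 1/2; 1 } ⇒ simplest 15/32
BRRBBBB: Left { 0; 1/4; 3/8; 7/16; 15/32 }, Right { 1/2; 1 } ⇒ simplest 31/64
BRRBBBBB: Left { 0; 1/4; 3/8; 7/16; 15/32; 31/64 }, Right { 1/2; 1 } ⇒ simplest 63/128
BRRBBBBBB: Left { 0; 1/4; 3/8; 7/16; 15/32; 31/64; 63/128 }, Right { 1/2; 1 } ⇒ simplest 127/256
BRRBBBBBBB: Left { 0; 1/4; 3/8; 7/16; 15/32; 31/64; 63/128; 127/256 }, Right { 1/2; 1 } ⇒ simplest 255/512
BRRBBBBBBBR: Left { 0; 1/4; 3/8; 7/16; 15/32; 31/64; 63/128; 127/256 }, Right { 255/512; 1/2; 1 } ⇒ simplest 509/1024
BRRBBBBBBBRB: Left { 0; 1/4; 3/8; 7/16; 15/32; 31/64; 63/128; 127/256; 509/1024 }, Right { 255/512; 1/2; 1 } ⇒ simplest 1019/2048
BRRBBBBBBBRBR: Left { 0; 1/4; 3/8; 7/16; 15/32; 31/64; 63/128; 127/256; 509/1024 }, Right { 1019/2048; 255/512; 1/2; 1 } ⇒ simplest 2037/4096
BRRBBBBBBBRBRB: Left { 0; 1/4; 3/8; 7/16; 15/32; 31/64; 63/128; 127/256; 509/1024; 2037/4096 }, Right { 1019/2048; 255/512; 1/2; 1 } ⇒ simplest 4075/8192
BRRBBBBBBBRBRBR: Left { 0; 1/4; 3/8; 7/16; 15/32; 31/64; 63/128; 127/256; 509/1024; 2037/4096 }, Right { 4075/8192; 1019/2048; 255/512; 1/2; 1 } ⇒ simplest 8149/16384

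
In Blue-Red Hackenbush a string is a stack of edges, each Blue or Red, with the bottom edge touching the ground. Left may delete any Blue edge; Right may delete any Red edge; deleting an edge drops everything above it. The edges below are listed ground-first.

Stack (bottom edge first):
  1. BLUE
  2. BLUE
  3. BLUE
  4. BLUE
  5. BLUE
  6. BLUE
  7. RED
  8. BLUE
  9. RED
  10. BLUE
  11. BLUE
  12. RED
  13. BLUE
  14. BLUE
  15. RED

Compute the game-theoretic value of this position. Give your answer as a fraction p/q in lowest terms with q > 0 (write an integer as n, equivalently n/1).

2925/512

g(B) = { 0 |  } so 1
g(BB) = { 0,1 |  } so 2
g(BBB) = { 0,1,2 |  } so 3
g(BBBB) = { 0,1,2,3 |  } so 4
g(BBBBB) = { 0,1,2,3,4 |  } so 5
g(BBBBBB) = { 0,1,2,3,4,5 |  } so 6
g(BBBBBBR) = { 0,1,2,3,4,5 | 6 } so 11/2
g(BBBBBBRB) = { 0,1,2,3,4,5,11/2 | 6 } so 23/4
g(BBBBBBRBR) = { 0,1,2,3,4,5,11/2 | 23/4,6 } so 45/8
g(BBBBBBRBRB) = { 0,1,2,3,4,5,11/2,45/8 | 23/4,6 } so 91/16
g(BBBBBBRBRBB) = { 0,1,2,3,4,5,11/2,45/8,91/16 | 23/4,6 } so 183/32
g(BBBBBBRBRBBR) = { 0,1,2,3,4,5,11/2,45/8,91/16 | 183/32,23/4,6 } so 365/64
g(BBBBBBRBRBBRB) = { 0,1,2,3,4,5,11/2,45/8,91/16,365/64 | 183/32,23/4,6 } so 731/128
g(BBBBBBRBRBBRBB) = { 0,1,2,3,4,5,11/2,45/8,91/16,365/64,731/128 | 183/32,23/4,6 } so 1463/256
g(BBBBBBRBRBBRBBR) = { 0,1,2,3,4,5,11/2,45/8,91/16,365/64,731/128 | 1463/256,183/32,23/4,6 } so 2925/512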